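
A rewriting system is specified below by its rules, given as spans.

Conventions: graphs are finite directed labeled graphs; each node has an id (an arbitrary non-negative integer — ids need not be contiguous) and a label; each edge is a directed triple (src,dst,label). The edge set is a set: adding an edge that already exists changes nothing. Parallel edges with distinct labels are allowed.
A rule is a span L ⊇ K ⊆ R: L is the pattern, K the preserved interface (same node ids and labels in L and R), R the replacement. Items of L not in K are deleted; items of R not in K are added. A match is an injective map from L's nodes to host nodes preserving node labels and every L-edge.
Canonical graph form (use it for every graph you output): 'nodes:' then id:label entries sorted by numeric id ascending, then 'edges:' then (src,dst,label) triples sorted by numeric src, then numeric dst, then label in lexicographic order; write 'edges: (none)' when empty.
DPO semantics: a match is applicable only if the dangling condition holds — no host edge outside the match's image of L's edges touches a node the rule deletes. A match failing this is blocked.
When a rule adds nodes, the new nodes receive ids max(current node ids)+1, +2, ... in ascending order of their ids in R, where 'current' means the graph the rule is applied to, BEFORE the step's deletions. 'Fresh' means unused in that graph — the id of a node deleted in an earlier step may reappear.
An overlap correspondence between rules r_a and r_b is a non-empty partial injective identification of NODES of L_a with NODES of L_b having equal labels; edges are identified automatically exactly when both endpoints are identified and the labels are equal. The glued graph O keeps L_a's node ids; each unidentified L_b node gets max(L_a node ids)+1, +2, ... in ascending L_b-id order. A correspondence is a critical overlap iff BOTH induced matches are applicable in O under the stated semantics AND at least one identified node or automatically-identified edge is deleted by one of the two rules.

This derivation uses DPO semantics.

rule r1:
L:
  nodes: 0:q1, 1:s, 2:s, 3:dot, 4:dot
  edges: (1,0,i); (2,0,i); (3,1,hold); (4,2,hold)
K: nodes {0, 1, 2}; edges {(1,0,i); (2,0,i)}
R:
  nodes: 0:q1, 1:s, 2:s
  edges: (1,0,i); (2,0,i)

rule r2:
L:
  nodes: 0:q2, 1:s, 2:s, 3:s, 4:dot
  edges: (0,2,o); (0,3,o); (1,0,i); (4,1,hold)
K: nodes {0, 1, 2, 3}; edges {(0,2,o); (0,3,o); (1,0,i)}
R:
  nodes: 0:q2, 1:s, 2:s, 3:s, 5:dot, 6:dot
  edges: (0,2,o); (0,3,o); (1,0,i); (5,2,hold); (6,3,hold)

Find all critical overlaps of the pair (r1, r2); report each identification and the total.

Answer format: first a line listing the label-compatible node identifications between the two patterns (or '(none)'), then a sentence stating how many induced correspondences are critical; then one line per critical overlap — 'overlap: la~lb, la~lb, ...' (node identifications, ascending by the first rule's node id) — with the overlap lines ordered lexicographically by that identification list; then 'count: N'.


label-compatible node identifications between L(r1) and L(r2): 1~1, 1~2, 1~3, 2~1, 2~2, 2~3, 3~4, 4~4
6 of the induced correspondences are critical overlaps of r1 and r2.
overlap: 1~1, 2~2, 3~4
overlap: 1~1, 2~3, 3~4
overlap: 1~1, 3~4
overlap: 1~2, 2~1, 4~4
overlap: 1~3, 2~1, 4~4
overlap: 2~1, 4~4
count: 6


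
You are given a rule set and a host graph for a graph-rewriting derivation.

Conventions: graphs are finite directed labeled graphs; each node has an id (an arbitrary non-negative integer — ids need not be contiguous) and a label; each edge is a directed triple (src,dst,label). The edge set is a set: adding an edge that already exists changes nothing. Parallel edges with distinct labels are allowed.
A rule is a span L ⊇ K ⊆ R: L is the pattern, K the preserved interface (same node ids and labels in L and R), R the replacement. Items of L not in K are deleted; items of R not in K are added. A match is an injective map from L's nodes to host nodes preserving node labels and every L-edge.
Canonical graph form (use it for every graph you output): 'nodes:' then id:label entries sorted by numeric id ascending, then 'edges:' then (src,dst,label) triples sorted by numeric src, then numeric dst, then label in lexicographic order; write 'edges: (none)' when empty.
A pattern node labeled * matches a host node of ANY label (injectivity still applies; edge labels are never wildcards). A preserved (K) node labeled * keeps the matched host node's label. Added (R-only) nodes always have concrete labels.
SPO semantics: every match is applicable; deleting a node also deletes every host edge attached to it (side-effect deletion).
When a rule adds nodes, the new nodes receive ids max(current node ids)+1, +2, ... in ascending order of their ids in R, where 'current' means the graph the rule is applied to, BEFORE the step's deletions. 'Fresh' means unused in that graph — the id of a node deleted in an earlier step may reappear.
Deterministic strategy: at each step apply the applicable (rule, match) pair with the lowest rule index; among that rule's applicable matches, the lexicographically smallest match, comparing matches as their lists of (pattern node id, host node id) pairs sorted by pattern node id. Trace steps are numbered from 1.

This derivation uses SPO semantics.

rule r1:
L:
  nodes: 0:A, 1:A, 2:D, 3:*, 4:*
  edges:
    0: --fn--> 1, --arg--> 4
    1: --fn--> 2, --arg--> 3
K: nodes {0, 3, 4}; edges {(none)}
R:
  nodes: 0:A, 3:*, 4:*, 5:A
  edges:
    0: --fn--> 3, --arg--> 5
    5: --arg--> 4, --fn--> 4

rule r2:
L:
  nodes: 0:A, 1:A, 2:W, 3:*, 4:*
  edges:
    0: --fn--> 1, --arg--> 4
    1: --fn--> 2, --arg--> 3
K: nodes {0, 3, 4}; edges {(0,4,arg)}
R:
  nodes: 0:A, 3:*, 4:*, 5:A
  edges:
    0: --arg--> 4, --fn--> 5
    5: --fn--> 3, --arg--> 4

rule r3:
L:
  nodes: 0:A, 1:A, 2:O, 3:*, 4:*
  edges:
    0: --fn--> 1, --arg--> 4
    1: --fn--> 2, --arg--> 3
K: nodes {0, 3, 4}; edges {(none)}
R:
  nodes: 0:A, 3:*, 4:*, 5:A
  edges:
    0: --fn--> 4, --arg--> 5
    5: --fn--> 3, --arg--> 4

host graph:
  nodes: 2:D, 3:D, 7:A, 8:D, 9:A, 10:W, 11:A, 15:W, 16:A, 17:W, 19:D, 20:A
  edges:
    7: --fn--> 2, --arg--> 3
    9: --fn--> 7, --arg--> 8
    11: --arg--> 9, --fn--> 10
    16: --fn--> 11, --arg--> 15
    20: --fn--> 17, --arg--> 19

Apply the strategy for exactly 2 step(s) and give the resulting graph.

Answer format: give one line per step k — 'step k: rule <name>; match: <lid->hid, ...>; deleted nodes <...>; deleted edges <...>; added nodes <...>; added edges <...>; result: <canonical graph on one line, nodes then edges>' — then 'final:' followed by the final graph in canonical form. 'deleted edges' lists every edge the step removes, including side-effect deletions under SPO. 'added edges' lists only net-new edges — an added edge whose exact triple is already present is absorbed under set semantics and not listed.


step 1: rule r1; match: 0->9, 1->7, 2->2, 3->3, 4->8; deleted nodes 2, 7; deleted edges (7,2,fn); (7,3,arg); (9,7,fn); (9,8,arg); added nodes 21; added edges (9,3,fn); (9,21,arg); (21,8,arg); (21,8,fn); result: nodes: 3:D, 8:D, 9:A, 10:W, 11:A, 15:W, 16:A, 17:W, 19:D, 20:A, 21:A edges: (9,3,fn); (9,21,arg); (11,9,arg); (11,10,fn); (16,11,fn); (16,15,arg); (20,17,fn); (20,19,arg); (21,8,arg); (21,8,fn)
step 2: rule r2; match: 0->16, 1->11, 2->10, 3->9, 4->15; deleted nodes 10, 11; deleted edges (11,9,arg); (11,10,fn); (16,11,fn); added nodes 22; added edges (16,22,fn); (22,9,fn); (22,15,arg); result: nodes: 3:D, 8:D, 9:A, 15:W, 16:A, 17:W, 19:D, 20:A, 21:A, 22:A edges: (9,3,fn); (9,21,arg); (16,15,arg); (16,22,fn); (20,17,fn); (20,19,arg); (21,8,arg); (21,8,fn); (22,9,fn); (22,15,arg)
final:
nodes: 3:D, 8:D, 9:A, 15:W, 16:A, 17:W, 19:D, 20:A, 21:A, 22:A
edges: (9,3,fn); (9,21,arg); (16,15,arg); (16,22,fn); (20,17,fn); (20,19,arg); (21,8,arg); (21,8,fn); (22,9,fn); (22,15,arg)


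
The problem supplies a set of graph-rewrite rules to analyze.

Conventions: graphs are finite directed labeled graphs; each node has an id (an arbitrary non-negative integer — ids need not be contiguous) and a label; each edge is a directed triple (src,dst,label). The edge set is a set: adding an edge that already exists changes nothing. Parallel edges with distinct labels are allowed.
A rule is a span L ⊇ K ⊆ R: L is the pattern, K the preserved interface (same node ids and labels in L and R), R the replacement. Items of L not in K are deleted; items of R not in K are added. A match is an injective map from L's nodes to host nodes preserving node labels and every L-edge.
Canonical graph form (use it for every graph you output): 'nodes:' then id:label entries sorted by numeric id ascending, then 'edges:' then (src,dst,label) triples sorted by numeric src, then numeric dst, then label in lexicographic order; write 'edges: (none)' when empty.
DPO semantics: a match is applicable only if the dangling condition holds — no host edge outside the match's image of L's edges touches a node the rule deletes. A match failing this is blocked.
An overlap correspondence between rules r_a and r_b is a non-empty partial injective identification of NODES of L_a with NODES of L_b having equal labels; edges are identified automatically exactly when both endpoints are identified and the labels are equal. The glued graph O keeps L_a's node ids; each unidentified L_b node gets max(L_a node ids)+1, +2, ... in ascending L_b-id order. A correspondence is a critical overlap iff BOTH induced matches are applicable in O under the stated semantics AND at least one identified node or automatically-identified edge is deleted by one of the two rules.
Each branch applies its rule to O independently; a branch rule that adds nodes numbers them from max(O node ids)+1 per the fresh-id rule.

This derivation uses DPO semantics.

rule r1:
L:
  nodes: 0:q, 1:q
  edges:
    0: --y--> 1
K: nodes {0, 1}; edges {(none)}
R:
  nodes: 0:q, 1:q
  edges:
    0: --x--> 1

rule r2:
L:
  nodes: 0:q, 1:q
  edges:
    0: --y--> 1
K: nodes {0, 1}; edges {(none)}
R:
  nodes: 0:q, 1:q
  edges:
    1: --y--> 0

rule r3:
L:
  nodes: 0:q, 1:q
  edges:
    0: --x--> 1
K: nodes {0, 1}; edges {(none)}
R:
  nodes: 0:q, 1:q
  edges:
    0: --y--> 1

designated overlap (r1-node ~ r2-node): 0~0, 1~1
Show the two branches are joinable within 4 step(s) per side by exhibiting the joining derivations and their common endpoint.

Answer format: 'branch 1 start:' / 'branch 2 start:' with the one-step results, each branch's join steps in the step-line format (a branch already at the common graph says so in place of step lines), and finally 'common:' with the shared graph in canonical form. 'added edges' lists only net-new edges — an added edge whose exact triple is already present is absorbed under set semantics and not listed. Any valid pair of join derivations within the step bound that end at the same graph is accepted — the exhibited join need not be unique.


branch 1 start:
nodes: 0:q, 1:q
edges: (0,1,x)
branch 2 start:
nodes: 0:q, 1:q
edges: (1,0,y)
branch 1 step 1: rule r3; match: 0->0, 1->1; deleted nodes (none); deleted edges (0,1,x); added nodes (none); added edges (0,1,y); result: nodes: 0:q, 1:q edges: (0,1,y)
branch 2 step 1: rule r2; match: 0->1, 1->0; deleted nodes (none); deleted edges (1,0,y); added nodes (none); added edges (0,1,y); result: nodes: 0:q, 1:q edges: (0,1,y)
common:
nodes: 0:q, 1:q
edges: (0,1,y)


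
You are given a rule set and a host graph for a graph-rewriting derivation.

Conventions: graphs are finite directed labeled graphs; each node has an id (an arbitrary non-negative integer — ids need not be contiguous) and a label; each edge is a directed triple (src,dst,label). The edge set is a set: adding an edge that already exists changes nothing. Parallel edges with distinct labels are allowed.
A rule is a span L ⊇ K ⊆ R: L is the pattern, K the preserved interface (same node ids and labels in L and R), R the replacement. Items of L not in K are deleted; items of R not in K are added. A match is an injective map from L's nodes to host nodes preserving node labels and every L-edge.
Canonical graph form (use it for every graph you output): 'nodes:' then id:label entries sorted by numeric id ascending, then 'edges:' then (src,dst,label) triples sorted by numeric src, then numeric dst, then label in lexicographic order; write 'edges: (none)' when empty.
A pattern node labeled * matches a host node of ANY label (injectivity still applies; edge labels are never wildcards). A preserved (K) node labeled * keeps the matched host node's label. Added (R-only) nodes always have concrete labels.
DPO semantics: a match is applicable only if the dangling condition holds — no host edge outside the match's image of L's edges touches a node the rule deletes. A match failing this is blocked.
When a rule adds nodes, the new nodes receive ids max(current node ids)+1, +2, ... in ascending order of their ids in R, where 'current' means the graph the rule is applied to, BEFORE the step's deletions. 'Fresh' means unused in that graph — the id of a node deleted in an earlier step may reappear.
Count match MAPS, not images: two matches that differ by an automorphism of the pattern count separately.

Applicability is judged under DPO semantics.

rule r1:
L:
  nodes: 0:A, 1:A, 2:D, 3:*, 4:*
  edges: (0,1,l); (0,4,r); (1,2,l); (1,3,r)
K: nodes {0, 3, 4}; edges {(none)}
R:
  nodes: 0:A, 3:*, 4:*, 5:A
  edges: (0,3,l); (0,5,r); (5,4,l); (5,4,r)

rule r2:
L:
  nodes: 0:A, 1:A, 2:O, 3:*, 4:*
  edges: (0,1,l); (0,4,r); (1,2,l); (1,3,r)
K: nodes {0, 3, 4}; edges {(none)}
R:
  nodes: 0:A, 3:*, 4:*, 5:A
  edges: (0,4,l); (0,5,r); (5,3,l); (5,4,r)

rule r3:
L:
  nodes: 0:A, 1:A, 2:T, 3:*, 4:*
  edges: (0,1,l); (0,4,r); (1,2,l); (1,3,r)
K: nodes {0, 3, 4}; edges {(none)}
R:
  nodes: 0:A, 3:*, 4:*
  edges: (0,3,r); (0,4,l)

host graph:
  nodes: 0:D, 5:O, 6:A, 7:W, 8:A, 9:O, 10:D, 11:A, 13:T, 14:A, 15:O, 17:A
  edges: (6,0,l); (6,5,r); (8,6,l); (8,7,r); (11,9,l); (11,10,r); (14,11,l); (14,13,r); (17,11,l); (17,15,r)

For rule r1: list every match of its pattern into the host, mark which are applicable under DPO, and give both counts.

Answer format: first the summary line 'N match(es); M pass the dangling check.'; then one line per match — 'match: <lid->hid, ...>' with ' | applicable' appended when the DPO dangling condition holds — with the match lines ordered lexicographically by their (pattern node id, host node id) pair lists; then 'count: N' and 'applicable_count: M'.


1 match(es); 1 pass the dangling check.
match: 0->8, 1->6, 2->0, 3->5, 4->7 | applicable
count: 1
applicable_count: 1


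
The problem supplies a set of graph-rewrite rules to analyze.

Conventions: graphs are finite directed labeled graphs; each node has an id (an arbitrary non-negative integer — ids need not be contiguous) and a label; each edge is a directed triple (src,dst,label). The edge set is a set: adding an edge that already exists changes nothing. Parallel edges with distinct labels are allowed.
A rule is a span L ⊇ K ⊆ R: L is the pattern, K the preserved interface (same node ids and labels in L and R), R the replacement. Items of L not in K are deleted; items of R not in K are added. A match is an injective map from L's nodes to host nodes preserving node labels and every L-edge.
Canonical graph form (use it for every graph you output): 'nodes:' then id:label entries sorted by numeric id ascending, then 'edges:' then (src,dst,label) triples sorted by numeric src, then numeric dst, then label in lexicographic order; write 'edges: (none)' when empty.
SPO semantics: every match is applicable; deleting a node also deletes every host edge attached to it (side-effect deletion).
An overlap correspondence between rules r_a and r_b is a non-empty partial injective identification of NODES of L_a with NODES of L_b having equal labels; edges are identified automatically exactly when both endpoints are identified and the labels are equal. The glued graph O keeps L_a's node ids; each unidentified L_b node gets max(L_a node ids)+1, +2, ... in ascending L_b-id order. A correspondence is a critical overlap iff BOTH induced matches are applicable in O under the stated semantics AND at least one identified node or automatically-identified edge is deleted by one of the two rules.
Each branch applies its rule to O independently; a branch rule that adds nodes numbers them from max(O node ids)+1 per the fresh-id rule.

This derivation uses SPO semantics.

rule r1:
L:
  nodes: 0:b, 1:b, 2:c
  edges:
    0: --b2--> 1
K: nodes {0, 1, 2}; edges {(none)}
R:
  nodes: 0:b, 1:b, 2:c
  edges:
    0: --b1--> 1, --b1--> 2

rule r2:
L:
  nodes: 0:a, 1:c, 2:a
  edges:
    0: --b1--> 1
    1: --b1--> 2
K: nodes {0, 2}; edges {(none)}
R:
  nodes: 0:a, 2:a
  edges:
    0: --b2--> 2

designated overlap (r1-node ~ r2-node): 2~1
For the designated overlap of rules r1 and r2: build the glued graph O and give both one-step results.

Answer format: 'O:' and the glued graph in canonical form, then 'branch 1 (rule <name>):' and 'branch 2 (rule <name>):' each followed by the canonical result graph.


O:
nodes: 0:b, 1:b, 2:c, 3:a, 4:a
edges: (0,1,b2); (2,4,b1); (3,2,b1)
branch 1 (rule r1):
nodes: 0:b, 1:b, 2:c, 3:a, 4:a
edges: (0,1,b1); (0,2,b1); (2,4,b1); (3,2,b1)
branch 2 (rule r2):
nodes: 0:b, 1:b, 3:a, 4:a
edges: (0,1,b2); (3,4,b2)


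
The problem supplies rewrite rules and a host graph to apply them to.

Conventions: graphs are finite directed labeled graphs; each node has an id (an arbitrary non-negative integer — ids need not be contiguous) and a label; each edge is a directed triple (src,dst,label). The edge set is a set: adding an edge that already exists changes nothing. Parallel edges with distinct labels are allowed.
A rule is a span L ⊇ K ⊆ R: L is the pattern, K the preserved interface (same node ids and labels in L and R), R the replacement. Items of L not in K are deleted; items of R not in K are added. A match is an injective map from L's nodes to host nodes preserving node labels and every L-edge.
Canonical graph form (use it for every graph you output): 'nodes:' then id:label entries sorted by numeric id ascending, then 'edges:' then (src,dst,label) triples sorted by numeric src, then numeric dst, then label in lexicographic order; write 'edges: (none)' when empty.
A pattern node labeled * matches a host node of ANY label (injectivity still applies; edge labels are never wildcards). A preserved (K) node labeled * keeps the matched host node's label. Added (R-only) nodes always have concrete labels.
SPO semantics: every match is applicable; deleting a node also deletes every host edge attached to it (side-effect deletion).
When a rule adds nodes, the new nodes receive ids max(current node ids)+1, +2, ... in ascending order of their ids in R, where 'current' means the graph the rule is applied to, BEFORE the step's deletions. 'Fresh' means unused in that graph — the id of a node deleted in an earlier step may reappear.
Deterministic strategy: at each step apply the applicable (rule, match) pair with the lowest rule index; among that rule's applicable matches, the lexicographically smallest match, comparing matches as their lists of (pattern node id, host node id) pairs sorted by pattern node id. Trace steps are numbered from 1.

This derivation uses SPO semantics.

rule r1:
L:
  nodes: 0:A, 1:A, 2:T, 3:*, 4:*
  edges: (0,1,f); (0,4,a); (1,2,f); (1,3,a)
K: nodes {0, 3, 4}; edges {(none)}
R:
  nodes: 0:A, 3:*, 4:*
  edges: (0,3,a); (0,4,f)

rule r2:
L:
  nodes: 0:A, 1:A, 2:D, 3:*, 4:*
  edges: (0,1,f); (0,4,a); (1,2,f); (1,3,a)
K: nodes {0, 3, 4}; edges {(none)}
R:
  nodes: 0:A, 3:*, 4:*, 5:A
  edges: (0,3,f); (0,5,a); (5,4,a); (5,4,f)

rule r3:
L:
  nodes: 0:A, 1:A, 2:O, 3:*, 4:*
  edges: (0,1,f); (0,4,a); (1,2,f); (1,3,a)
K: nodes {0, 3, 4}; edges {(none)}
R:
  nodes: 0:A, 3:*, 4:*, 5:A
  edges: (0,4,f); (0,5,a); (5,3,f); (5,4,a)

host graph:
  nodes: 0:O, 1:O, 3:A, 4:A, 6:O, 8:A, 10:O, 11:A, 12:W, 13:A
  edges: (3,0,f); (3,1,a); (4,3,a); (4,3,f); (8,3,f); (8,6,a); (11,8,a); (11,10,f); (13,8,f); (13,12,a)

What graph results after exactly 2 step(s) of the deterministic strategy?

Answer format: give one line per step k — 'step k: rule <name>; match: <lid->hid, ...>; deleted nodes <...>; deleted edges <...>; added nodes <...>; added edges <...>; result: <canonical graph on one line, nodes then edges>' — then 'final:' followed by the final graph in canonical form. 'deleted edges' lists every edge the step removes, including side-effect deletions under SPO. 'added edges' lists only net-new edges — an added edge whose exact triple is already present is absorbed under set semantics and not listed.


step 1: rule r3; match: 0->8, 1->3, 2->0, 3->1, 4->6; deleted nodes 0, 3; deleted edges (3,0,f); (3,1,a); (4,3,a); (4,3,f); (8,3,f); (8,6,a); added nodes 14; added edges (8,6,f); (8,14,a); (14,1,f); (14,6,a); result: nodes: 1:O, 4:A, 6:O, 8:A, 10:O, 11:A, 12:W, 13:A, 14:A edges: (8,6,f); (8,14,a); (11,8,a); (11,10,f); (13,8,f); (13,12,a); (14,1,f); (14,6,a)
step 2: rule r3; match: 0->13, 1->8, 2->6, 3->14, 4->12; deleted nodes 6, 8; deleted edges (8,6,f); (8,14,a); (11,8,a); (13,8,f); (13,12,a); (14,6,a); added nodes 15; added edges (13,12,f); (13,15,a); (15,12,a); (15,14,f); result: nodes: 1:O, 4:A, 10:O, 11:A, 12:W, 13:A, 14:A, 15:A edges: (11,10,f); (13,12,f); (13,15,a); (14,1,f); (15,12,a); (15,14,f)
final:
nodes: 1:O, 4:A, 10:O, 11:A, 12:W, 13:A, 14:A, 15:A
edges: (11,10,f); (13,12,f); (13,15,a); (14,1,f); (15,12,a); (15,14,f)


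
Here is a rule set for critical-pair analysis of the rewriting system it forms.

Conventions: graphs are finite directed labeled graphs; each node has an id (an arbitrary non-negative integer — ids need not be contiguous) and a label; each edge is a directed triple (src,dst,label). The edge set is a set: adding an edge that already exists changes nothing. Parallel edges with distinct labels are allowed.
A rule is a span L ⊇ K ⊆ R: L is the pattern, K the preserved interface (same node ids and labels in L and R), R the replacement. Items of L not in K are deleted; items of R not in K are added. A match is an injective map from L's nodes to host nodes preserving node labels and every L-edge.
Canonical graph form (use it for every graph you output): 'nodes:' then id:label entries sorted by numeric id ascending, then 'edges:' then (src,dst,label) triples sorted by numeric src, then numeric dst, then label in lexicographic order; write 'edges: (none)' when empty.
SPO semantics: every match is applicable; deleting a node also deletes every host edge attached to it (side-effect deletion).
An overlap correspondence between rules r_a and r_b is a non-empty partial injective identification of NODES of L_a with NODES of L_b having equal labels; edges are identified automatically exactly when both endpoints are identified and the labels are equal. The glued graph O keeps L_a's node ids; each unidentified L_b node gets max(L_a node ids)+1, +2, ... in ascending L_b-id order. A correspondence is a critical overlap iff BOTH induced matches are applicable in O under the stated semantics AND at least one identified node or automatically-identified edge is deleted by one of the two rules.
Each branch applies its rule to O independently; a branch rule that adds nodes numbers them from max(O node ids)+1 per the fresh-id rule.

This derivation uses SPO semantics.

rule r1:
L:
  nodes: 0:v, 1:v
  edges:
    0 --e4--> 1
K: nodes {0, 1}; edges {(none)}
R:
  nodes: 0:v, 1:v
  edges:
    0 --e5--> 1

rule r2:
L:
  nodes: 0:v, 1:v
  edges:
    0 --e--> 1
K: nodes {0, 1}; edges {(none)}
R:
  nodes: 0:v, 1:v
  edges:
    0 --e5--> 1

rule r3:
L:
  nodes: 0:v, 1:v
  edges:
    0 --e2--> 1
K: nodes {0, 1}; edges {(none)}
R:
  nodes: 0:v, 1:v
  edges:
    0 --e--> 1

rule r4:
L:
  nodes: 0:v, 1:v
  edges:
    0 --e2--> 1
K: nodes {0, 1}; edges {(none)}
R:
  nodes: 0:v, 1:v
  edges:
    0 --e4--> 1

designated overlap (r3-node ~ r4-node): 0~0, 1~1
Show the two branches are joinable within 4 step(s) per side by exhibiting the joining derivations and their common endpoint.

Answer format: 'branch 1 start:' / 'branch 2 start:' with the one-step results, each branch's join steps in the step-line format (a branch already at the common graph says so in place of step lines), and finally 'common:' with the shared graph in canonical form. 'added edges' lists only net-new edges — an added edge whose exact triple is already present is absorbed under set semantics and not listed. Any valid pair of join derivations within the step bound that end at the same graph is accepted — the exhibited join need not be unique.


branch 1 start:
nodes: 0:v, 1:v
edges: (0,1,e)
branch 2 start:
nodes: 0:v, 1:v
edges: (0,1,e4)
branch 1 step 1: rule r2; match: 0->0, 1->1; deleted nodes (none); deleted edges (0,1,e); added nodes (none); added edges (0,1,e5); result: nodes: 0:v, 1:v edges: (0,1,e5)
branch 2 step 1: rule r1; match: 0->0, 1->1; deleted nodes (none); deleted edges (0,1,e4); added nodes (none); added edges (0,1,e5); result: nodes: 0:v, 1:v edges: (0,1,e5)
common:
nodes: 0:v, 1:v
edges: (0,1,e5)


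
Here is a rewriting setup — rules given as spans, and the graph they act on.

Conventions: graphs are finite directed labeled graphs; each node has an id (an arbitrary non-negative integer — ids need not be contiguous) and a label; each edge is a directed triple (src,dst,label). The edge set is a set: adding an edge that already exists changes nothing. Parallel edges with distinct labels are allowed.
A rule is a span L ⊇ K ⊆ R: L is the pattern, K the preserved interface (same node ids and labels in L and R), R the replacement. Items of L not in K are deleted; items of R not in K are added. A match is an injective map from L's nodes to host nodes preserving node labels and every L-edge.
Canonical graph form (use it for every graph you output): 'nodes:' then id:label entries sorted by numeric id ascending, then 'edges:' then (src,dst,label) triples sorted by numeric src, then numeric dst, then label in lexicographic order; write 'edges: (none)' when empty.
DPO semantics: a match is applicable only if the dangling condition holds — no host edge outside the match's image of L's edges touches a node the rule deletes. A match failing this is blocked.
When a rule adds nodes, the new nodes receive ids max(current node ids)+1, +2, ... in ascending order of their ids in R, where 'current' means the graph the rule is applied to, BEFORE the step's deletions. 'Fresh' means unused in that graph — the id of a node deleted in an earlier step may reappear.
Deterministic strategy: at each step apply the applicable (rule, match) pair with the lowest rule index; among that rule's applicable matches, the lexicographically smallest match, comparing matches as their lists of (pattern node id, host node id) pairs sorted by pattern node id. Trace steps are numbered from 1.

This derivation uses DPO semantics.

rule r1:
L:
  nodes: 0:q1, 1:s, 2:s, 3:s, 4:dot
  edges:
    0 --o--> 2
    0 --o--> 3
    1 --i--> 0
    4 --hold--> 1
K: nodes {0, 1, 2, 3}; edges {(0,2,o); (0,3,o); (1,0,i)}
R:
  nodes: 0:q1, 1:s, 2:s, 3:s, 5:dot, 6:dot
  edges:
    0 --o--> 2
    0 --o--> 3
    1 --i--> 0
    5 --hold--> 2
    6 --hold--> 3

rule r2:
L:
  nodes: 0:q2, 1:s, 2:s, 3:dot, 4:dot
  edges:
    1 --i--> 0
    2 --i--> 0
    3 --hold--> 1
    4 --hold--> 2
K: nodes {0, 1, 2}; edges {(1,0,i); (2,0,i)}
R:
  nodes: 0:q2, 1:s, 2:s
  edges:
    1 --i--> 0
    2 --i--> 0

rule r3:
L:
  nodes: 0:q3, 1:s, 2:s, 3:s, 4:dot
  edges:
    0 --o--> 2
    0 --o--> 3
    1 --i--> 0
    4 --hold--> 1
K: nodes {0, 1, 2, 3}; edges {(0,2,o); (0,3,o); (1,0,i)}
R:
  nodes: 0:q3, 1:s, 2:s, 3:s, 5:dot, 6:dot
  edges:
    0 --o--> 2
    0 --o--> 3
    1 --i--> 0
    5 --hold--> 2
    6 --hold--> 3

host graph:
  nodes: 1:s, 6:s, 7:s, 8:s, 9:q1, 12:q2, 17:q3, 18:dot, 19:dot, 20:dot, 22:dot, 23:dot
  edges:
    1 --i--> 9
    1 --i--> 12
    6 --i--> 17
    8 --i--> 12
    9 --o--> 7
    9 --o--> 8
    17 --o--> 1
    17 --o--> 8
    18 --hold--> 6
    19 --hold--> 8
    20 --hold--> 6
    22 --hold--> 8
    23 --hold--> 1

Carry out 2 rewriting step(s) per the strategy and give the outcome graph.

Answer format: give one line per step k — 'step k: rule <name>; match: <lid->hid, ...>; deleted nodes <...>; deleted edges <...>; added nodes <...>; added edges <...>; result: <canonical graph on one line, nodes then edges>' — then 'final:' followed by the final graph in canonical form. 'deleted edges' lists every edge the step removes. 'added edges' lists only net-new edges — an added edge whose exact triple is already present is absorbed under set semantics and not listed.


step 1: rule r1; match: 0->9, 1->1, 2->7, 3->8, 4->23; deleted nodes 23; deleted edges (23,1,hold); added nodes 24, 25; added edges (24,7,hold); (25,8,hold); result: nodes: 1:s, 6:s, 7:s, 8:s, 9:q1, 12:q2, 17:q3, 18:dot, 19:dot, 20:dot, 22:dot, 24:dot, 25:dot edges: (1,9,i); (1,12,i); (6,17,i); (8,12,i); (9,7,o); (9,8,o); (17,1,o); (17,8,o); (18,6,hold); (19,8,hold); (20,6,hold); (22,8,hold); (24,7,hold); (25,8,hold)
step 2: rule r3; match: 0->17, 1->6, 2->1, 3->8, 4->18; deleted nodes 18; deleted edges (18,6,hold); added nodes 26, 27; added edges (26,1,hold); (27,8,hold); result: nodes: 1:s, 6:s, 7:s, 8:s, 9:q1, 12:q2, 17:q3, 19:dot, 20:dot, 22:dot, 24:dot, 25:dot, 26:dot, 27:dot edges: (1,9,i); (1,12,i); (6,17,i); (8,12,i); (9,7,o); (9,8,o); (17,1,o); (17,8,o); (19,8,hold); (20,6,hold); (22,8,hold); (24,7,hold); (25,8,hold); (26,1,hold); (27,8,hold)
final:
nodes: 1:s, 6:s, 7:s, 8:s, 9:q1, 12:q2, 17:q3, 19:dot, 20:dot, 22:dot, 24:dot, 25:dot, 26:dot, 27:dot
edges: (1,9,i); (1,12,i); (6,17,i); (8,12,i); (9,7,o); (9,8,o); (17,1,o); (17,8,o); (19,8,hold); (20,6,hold); (22,8,hold); (24,7,hold); (25,8,hold); (26,1,hold); (27,8,hold)


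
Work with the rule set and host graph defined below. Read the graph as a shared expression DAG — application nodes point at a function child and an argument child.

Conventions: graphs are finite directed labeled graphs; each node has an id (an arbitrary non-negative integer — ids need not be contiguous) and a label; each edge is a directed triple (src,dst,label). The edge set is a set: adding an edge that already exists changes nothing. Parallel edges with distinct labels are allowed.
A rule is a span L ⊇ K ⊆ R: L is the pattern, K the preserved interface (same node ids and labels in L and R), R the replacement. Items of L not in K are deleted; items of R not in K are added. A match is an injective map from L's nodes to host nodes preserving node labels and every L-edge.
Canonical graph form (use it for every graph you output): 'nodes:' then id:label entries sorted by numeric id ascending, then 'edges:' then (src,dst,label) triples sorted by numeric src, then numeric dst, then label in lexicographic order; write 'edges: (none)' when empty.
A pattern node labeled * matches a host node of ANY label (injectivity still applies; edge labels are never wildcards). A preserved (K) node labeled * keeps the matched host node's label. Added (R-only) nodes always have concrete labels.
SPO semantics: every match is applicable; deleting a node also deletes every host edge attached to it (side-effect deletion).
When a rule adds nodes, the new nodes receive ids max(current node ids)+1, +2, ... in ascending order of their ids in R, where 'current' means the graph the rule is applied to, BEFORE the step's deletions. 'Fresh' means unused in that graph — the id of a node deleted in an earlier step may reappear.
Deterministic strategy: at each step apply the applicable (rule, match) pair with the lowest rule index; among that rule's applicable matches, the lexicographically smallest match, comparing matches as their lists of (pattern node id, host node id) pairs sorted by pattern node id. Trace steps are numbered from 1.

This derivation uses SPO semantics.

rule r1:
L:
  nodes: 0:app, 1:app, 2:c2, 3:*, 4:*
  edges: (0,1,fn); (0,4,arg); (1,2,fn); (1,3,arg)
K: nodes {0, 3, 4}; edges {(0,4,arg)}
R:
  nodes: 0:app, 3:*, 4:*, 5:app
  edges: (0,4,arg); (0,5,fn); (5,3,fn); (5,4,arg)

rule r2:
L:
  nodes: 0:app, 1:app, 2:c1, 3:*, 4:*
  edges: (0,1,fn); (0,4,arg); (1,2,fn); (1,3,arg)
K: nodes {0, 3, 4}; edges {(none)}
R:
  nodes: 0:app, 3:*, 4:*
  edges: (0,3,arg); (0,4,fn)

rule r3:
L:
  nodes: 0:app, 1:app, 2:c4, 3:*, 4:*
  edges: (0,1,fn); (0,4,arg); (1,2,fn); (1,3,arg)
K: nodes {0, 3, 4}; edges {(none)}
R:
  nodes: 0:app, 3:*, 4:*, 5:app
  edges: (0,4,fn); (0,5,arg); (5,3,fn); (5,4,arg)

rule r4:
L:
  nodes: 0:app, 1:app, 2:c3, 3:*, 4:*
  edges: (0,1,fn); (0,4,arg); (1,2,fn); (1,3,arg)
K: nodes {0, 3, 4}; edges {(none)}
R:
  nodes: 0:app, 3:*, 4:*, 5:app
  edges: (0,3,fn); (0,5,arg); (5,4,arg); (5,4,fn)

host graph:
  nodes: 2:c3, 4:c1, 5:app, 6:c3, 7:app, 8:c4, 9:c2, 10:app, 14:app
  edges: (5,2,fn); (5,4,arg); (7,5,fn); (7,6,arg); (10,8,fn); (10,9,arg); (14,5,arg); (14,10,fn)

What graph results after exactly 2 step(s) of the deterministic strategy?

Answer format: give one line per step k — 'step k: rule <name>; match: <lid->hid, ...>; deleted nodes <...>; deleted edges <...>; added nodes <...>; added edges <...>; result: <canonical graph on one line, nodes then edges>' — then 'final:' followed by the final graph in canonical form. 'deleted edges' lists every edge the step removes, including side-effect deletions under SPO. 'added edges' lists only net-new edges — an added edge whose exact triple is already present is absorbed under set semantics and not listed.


step 1: rule r3; match: 0->14, 1->10, 2->8, 3->9, 4->5; deleted nodes 8, 10; deleted edges (10,8,fn); (10,9,arg); (14,5,arg); (14,10,fn); added nodes 15; added edges (14,5,fn); (14,15,arg); (15,5,arg); (15,9,fn); result: nodes: 2:c3, 4:c1, 5:app, 6:c3, 7:app, 9:c2, 14:app, 15:app edges: (5,2,fn); (5,4,arg); (7,5,fn); (7,6,arg); (14,5,fn); (14,15,arg); (15,5,arg); (15,9,fn)
step 2: rule r4; match: 0->7, 1->5, 2->2, 3->4, 4->6; deleted nodes 2, 5; deleted edges (5,2,fn); (5,4,arg); (7,5,fn); (7,6,arg); (14,5,fn); (15,5,arg); added nodes 16; added edges (7,4,fn); (7,16,arg); (16,6,arg); (16,6,fn); result: nodes: 4:c1, 6:c3, 7:app, 9:c2, 14:app, 15:app, 16:app edges: (7,4,fn); (7,16,arg); (14,15,arg); (15,9,fn); (16,6,arg); (16,6,fn)
final:
nodes: 4:c1, 6:c3, 7:app, 9:c2, 14:app, 15:app, 16:app
edges: (7,4,fn); (7,16,arg); (14,15,arg); (15,9,fn); (16,6,arg); (16,6,fn)


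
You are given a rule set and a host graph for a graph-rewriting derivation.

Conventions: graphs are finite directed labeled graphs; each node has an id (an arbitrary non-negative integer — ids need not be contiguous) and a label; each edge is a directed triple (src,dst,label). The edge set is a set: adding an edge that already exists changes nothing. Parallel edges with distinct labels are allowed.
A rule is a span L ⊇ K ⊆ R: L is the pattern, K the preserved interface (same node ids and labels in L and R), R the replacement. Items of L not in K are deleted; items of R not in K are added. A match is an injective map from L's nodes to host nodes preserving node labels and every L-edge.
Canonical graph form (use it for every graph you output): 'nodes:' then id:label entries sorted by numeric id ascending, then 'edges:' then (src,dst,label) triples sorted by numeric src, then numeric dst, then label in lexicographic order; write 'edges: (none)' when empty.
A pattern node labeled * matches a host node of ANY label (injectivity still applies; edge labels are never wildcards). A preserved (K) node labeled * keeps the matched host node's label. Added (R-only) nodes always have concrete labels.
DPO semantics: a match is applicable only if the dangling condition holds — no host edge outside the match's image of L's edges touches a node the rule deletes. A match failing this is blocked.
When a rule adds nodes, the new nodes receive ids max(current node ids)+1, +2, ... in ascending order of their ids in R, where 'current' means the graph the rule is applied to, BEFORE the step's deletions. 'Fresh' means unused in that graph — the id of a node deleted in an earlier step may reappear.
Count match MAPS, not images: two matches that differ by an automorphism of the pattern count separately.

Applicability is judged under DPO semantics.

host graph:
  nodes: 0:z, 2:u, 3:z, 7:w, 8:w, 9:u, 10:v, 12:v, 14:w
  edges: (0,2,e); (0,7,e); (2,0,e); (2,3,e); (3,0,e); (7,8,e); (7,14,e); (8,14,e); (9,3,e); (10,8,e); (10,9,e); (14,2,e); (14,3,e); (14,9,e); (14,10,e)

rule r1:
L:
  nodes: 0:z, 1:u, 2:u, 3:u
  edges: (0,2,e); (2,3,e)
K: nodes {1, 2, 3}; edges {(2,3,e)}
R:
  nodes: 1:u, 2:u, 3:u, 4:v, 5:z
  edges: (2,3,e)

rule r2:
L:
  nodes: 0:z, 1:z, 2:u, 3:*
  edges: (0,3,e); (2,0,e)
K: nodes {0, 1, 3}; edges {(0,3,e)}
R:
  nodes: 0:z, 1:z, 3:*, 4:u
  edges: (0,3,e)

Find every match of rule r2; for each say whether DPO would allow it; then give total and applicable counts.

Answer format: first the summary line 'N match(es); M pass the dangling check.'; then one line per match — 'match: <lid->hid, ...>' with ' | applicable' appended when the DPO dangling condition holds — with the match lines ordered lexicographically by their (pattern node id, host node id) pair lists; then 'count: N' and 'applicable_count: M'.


1 match(es); 0 pass the dangling check.
match: 0->0, 1->3, 2->2, 3->7
count: 1
applicable_count: 0


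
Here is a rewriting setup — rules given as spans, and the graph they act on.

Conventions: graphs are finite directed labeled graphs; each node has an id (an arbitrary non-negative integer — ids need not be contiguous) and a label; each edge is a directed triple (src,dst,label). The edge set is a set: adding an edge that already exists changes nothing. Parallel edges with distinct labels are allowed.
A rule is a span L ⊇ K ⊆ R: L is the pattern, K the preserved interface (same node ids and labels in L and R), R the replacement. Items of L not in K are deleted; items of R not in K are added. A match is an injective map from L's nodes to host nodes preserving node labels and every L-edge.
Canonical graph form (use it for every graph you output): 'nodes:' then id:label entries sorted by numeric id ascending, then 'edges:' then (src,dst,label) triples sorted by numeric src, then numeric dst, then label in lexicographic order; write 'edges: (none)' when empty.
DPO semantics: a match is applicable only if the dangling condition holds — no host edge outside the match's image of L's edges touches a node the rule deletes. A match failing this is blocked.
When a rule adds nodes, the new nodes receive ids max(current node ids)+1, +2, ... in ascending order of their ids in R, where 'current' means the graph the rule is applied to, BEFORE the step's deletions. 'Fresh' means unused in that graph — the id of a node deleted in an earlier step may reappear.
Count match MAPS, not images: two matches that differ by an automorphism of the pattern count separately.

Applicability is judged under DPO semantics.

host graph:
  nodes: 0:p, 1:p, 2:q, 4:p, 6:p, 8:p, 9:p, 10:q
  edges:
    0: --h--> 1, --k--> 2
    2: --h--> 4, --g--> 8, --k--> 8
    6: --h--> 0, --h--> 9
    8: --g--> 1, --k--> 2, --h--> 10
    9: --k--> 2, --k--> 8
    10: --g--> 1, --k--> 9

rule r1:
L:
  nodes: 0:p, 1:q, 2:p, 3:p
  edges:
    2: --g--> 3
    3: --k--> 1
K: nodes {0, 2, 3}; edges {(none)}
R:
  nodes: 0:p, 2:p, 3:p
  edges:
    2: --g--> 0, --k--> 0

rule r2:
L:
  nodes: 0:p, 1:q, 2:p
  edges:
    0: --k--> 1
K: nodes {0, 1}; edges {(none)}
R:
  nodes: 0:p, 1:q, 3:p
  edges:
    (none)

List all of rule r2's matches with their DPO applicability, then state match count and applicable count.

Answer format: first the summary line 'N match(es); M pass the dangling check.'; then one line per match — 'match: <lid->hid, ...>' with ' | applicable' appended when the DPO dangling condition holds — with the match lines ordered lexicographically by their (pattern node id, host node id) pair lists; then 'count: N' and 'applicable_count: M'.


15 match(es); 0 pass the dangling check.
match: 0->0, 1->2, 2->1
match: 0->0, 1->2, 2->4
match: 0->0, 1->2, 2->6
match: 0->0, 1->2, 2->8
match: 0->0, 1->2, 2->9
match: 0->8, 1->2, 2->0
match: 0->8, 1->2, 2->1
match: 0->8, 1->2, 2->4
match: 0->8, 1->2, 2->6
match: 0->8, 1->2, 2->9
match: 0->9, 1->2, 2->0
match: 0->9, 1->2, 2->1
match: 0->9, 1->2, 2->4
match: 0->9, 1->2, 2->6
match: 0->9, 1->2, 2->8
count: 15
applicable_count: 0


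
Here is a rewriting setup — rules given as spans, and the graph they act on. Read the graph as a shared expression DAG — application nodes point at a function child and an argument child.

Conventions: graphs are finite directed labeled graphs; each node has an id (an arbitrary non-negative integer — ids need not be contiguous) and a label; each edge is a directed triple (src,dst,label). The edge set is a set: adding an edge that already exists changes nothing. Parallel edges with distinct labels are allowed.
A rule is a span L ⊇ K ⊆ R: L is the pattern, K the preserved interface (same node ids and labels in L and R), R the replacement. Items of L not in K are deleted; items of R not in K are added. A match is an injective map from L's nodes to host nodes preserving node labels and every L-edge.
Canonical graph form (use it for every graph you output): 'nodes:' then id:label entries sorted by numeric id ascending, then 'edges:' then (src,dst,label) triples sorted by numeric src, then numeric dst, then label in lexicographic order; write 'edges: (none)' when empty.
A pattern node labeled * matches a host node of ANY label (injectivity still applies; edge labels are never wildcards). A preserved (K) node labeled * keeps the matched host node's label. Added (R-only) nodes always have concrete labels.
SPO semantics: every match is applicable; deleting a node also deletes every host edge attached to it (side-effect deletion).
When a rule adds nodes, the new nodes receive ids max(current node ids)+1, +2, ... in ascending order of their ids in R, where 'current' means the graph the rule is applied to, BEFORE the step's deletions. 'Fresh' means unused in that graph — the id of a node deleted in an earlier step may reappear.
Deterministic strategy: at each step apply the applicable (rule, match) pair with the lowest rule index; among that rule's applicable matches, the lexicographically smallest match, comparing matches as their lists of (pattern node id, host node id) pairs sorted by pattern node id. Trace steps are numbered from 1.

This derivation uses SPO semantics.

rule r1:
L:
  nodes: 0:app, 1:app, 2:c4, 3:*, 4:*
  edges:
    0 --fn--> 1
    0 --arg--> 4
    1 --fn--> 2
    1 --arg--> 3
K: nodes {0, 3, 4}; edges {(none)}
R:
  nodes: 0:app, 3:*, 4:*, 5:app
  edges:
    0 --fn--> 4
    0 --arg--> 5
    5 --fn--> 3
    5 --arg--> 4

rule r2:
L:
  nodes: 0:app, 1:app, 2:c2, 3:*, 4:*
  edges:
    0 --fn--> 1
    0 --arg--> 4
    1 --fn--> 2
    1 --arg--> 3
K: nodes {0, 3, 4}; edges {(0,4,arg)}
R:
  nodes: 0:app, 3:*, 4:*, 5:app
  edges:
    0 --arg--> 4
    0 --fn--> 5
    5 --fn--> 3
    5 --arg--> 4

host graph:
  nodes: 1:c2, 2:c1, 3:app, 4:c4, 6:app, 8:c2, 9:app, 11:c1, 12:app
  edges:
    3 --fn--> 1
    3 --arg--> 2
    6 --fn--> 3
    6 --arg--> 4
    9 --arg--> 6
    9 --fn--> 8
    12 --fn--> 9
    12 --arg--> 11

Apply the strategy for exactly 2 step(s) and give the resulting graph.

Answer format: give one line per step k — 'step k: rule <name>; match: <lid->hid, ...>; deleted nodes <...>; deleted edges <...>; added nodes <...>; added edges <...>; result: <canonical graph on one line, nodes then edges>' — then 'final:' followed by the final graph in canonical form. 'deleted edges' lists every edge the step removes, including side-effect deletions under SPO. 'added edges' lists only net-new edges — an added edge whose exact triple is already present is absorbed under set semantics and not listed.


step 1: rule r2; match: 0->6, 1->3, 2->1, 3->2, 4->4; deleted nodes 1, 3; deleted edges (3,1,fn); (3,2,arg); (6,3,fn); added nodes 13; added edges (6,13,fn); (13,2,fn); (13,4,arg); result: nodes: 2:c1, 4:c4, 6:app, 8:c2, 9:app, 11:c1, 12:app, 13:app edges: (6,4,arg); (6,13,fn); (9,6,arg); (9,8,fn); (12,9,fn); (12,11,arg); (13,2,fn); (13,4,arg)
step 2: rule r2; match: 0->12, 1->9, 2->8, 3->6, 4->11; deleted nodes 8, 9; deleted edges (9,6,arg); (9,8,fn); (12,9,fn); added nodes 14; added edges (12,14,fn); (14,6,fn); (14,11,arg); result: nodes: 2:c1, 4:c4, 6:app, 11:c1, 12:app, 13:app, 14:app edges: (6,4,arg); (6,13,fn); (12,11,arg); (12,14,fn); (13,2,fn); (13,4,arg); (14,6,fn); (14,11,arg)
final:
nodes: 2:c1, 4:c4, 6:app, 11:c1, 12:app, 13:app, 14:app
edges: (6,4,arg); (6,13,fn); (12,11,arg); (12,14,fn); (13,2,fn); (13,4,arg); (14,6,fn); (14,11,arg)
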